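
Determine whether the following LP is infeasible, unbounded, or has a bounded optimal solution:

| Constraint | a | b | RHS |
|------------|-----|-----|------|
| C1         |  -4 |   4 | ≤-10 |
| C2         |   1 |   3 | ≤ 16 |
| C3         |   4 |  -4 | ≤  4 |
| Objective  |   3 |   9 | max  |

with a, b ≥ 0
C3 requires 4a - 4b ≤ 4, while C1 (-4a + 4b ≤ -10) is equivalent to 4a - 4b ≥ 10. Together they would need 10 ≤ 4a - 4b ≤ 4, which is impossible since 10 > 4. No point satisfies all constraints.

Infeasible — the constraint set is empty.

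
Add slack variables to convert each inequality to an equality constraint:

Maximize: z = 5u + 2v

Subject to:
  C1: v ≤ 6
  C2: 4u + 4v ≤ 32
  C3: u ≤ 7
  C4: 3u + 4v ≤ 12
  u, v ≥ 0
max z = 5u + 2v

s.t.
  v + s1 = 6
  4u + 4v + s2 = 32
  u + s3 = 7
  3u + 4v + s4 = 12
  u, v, s1, s2, s3, s4 ≥ 0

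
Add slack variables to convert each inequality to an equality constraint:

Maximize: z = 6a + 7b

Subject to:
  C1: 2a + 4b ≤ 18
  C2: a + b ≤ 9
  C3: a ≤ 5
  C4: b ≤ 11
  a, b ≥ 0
max z = 6a + 7b

s.t.
  2a + 4b + s1 = 18
  a + b + s2 = 9
  a + s3 = 5
  b + s4 = 11
  a, b, s1, s2, s3, s4 ≥ 0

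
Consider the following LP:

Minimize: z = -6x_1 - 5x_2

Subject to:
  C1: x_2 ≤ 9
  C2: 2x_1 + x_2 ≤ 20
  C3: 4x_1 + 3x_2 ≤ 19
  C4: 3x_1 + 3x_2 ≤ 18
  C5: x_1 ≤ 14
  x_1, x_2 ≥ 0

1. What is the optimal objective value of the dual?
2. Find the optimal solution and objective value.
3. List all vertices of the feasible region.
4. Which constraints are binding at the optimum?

1. -31 (by strong duality, equal to the primal optimum)
2. x_1 = 1, x_2 = 5, z = -31
3. (0, 0), (4.75, 0), (1, 5), (0, 6)
4. C3, C4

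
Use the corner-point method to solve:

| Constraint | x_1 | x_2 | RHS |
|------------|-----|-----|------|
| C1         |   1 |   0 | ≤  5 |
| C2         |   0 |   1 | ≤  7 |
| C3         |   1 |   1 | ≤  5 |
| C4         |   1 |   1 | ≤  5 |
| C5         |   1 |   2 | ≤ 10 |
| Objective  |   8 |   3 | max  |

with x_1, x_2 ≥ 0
Each vertex is the intersection of two constraint boundaries that also satisfies all remaining constraints:
  x_1 = 0 and x_2 = 0 → (0, 0)
  x_1 = 5 and x_1 + x_2 = 5 → (5, 0)
  x_1 + x_2 = 5 and x_1 + 2x_2 = 10 → (0, 5)

Evaluating z = 8x_1 + 3x_2 at each vertex:
  (0, 0): z = 0
  (5, 0): z = 40
  (0, 5): z = 15

The maximum is at (5, 0) with z = 40.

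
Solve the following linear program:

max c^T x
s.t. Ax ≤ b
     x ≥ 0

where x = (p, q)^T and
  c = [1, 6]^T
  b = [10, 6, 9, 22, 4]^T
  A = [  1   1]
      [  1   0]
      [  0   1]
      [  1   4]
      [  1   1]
Each vertex is the intersection of two constraint boundaries that also satisfies all remaining constraints:
  p = 0 and q = 0 → (0, 0)
  p + q = 4 and q = 0 → (4, 0)
  p + q = 4 and p = 0 → (0, 4)

Evaluating z = p + 6q at each vertex:
  (0, 0): z = 0
  (4, 0): z = 4
  (0, 4): z = 24

The maximum is at (0, 4) with z = 24.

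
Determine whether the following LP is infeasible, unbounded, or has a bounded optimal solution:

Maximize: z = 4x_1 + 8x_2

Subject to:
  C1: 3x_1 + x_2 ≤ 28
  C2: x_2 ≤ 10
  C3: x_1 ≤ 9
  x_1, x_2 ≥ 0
The point (6, 10) satisfies every constraint, so the LP is feasible; the constraints give x_1 ≤ 9 and x_2 ≤ 10, which with x_1, x_2 ≥ 0 keep the feasible region inside a bounded box. A feasible, bounded LP attains a finite optimum at a vertex.

Evaluating z = 4x_1 + 8x_2 at each vertex:
  (0, 0): z = 0
  (9, 0): z = 36
  (9, 1): z = 44
  (6, 10): z = 104
  (0, 10): z = 80

The LP has an optimal solution: (6, 10) with z = 104.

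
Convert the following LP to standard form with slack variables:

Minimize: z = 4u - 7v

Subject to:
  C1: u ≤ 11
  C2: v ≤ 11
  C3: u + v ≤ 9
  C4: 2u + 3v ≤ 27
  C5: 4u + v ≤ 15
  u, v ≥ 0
min z = 4u - 7v

s.t.
  u + s1 = 11
  v + s2 = 11
  u + v + s3 = 9
  2u + 3v + s4 = 27
  4u + v + s5 = 15
  u, v, s1, s2, s3, s4, s5 ≥ 0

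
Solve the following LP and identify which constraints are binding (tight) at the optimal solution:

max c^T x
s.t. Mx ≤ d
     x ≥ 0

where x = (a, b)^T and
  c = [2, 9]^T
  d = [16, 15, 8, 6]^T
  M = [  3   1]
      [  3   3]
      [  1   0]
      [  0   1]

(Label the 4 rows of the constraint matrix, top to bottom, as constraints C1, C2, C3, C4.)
Optimal: a = 0, b = 5
Binding: C2, a ≥ 0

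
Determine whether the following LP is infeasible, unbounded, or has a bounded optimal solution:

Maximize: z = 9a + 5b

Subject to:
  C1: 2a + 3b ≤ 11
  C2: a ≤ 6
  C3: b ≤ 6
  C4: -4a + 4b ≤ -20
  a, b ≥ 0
The point (5.5, 0) satisfies every constraint, so the LP is feasible; the constraints give a ≤ 6 and b ≤ 6, which with a, b ≥ 0 keep the feasible region inside a bounded box. A feasible, bounded LP attains a finite optimum at a vertex.

Evaluating z = 9a + 5b at each vertex:
  (5, 0): z = 45
  (5.5, 0): z = 49.5
  (5.2, 0.2): z = 47.8

The LP has an optimal solution: (5.5, 0) with z = 49.5.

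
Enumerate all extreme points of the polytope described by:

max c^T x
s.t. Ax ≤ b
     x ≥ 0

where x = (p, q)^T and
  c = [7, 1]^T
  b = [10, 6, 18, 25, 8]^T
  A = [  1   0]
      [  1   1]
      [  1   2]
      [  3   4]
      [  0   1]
Each vertex is the intersection of two constraint boundaries that also satisfies all remaining constraints:
  p = 0 and q = 0 → (0, 0)
  p + q = 6 and q = 0 → (6, 0)
  p + q = 6 and p = 0 → (0, 6)

Vertices: (0, 0), (6, 0), (0, 6)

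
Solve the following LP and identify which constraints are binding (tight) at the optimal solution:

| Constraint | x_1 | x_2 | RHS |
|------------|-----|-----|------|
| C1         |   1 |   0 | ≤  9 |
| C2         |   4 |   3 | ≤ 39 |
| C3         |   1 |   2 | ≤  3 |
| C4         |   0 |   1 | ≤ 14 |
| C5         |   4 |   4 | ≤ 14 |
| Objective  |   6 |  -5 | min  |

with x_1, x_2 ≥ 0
Optimal: x_1 = 0, x_2 = 1.5
Binding: C3, x_1 ≥ 0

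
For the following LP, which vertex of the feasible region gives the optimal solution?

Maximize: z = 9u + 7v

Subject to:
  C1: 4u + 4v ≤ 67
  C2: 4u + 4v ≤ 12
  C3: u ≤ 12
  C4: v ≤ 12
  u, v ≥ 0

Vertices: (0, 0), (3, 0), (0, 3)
(3, 0) with z = 27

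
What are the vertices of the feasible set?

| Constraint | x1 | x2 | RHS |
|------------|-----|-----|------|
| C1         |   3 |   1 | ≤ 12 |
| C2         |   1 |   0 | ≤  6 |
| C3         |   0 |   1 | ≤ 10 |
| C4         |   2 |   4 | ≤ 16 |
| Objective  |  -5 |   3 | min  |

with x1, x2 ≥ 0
Each vertex is the intersection of two constraint boundaries that also satisfies all remaining constraints:
  x1 = 0 and x2 = 0 → (0, 0)
  3x1 + x2 = 12 and x2 = 0 → (4, 0)
  3x1 + x2 = 12 and 2x1 + 4x2 = 16 → (3.2, 2.4)
  2x1 + 4x2 = 16 and x1 = 0 → (0, 4)

Vertices: (0, 0), (4, 0), (3.2, 2.4), (0, 4)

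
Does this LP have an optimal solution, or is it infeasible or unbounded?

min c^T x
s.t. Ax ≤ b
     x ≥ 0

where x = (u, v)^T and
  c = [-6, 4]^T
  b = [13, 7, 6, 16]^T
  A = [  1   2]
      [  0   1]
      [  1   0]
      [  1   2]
The point (6, 0) satisfies every constraint, so the LP is feasible; the constraints give u ≤ 6 and v ≤ 7, which with u, v ≥ 0 keep the feasible region inside a bounded box. A feasible, bounded LP attains a finite optimum at a vertex.

Bounded optimum: z* = -36 at (6, 0).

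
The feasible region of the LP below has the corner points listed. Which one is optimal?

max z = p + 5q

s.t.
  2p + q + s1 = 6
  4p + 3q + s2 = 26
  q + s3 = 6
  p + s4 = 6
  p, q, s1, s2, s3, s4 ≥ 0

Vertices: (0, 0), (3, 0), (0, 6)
Evaluating z = p + 5q at each vertex:
  (0, 0): z = 0
  (3, 0): z = 3
  (0, 6): z = 30

The largest value is z = 30, attained at (0, 6).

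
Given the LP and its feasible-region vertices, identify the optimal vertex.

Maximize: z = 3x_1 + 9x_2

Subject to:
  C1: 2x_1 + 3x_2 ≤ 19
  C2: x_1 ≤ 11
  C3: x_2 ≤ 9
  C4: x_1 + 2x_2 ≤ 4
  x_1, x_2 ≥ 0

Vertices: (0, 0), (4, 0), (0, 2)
Evaluating z = 3x_1 + 9x_2 at each vertex:
  (0, 0): z = 0
  (4, 0): z = 12
  (0, 2): z = 18

The largest value is z = 18, attained at (0, 2).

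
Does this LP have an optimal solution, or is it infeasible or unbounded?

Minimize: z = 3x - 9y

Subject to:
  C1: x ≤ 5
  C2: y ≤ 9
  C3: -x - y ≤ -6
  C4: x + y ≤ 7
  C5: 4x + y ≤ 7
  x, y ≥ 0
The point (0, 7) satisfies every constraint, so the LP is feasible; the constraints give x ≤ 5 and y ≤ 9, which with x, y ≥ 0 keep the feasible region inside a bounded box. A feasible, bounded LP attains a finite optimum at a vertex.

Evaluating z = 3x - 9y at each vertex:
  (0, 6): z = -54
  (0.3333, 5.667): z = -50
  (0, 7): z = -63

Feasible with finite optimum z* = -63 at (0, 7).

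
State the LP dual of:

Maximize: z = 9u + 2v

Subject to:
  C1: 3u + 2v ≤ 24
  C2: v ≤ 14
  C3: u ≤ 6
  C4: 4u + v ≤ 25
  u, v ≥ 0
Minimize: z = 24y1 + 14y2 + 6y3 + 25y4

Subject to:
  C1: -3y1 - y3 - 4y4 ≤ -9
  C2: -2y1 - y2 - y4 ≤ -2
  y1, y2, y3, y4 ≥ 0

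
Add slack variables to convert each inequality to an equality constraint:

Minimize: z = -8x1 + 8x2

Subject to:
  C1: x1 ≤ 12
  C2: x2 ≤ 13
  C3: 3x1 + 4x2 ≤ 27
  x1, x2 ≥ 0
min z = -8x1 + 8x2

s.t.
  x1 + s1 = 12
  x2 + s2 = 13
  3x1 + 4x2 + s3 = 27
  x1, x2, s1, s2, s3 ≥ 0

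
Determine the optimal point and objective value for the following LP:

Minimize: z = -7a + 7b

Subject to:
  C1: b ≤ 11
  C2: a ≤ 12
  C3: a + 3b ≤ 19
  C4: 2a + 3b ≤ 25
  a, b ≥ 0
Each vertex is the intersection of two constraint boundaries that also satisfies all remaining constraints:
  a = 0 and b = 0 → (0, 0)
  a = 12 and b = 0 → (12, 0)
  a = 12 and 2a + 3b = 25 → (12, 0.3333)
  a + 3b = 19 and 2a + 3b = 25 → (6, 4.333)
  a + 3b = 19 and a = 0 → (0, 6.333)

Evaluating z = -7a + 7b at each vertex:
  (0, 0): z = 0
  (12, 0): z = -84
  (12, 0.3333): z = -81.67
  (6, 4.333): z = -11.67
  (0, 6.333): z = 44.33

The minimum is at (12, 0) with z = -84.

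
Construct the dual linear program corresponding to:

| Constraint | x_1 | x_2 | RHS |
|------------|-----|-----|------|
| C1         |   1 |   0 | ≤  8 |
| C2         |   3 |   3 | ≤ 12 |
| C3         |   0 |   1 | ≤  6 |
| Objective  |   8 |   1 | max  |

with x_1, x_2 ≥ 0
Minimize: z = 8y1 + 12y2 + 6y3

Subject to:
  C1: -y1 - 3y2 ≤ -8
  C2: -3y2 - y3 ≤ -1
  y1, y2, y3 ≥ 0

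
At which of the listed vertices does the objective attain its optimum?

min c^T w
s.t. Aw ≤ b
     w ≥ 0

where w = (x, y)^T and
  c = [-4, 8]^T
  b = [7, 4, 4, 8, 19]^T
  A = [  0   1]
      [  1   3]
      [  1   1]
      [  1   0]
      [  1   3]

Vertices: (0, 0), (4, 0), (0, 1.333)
Evaluating z = -4x + 8y at each vertex:
  (0, 0): z = 0
  (4, 0): z = -16
  (0, 1.333): z = 10.67

The smallest value is z = -16, attained at (4, 0).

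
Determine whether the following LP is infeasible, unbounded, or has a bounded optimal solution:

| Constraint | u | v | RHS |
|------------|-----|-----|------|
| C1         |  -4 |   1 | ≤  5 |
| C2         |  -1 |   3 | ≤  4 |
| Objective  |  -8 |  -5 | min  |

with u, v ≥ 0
Feasible point: (0, 0) satisfies every constraint, so the LP is feasible.
Direction d = (1, 0): for each constraint row a, a·d ≤ 0 —
  (-4)(1) + (1)(0) = -4 ≤ 0
  (-1)(1) + (3)(0) = -1 ≤ 0
and d ≥ 0, so (0, 0) + t·d stays feasible for every t ≥ 0. Along this ray z = -8u - 5v changes by -8 per unit t, so z → −∞.

Unbounded — the objective can decrease without bound over the feasible region.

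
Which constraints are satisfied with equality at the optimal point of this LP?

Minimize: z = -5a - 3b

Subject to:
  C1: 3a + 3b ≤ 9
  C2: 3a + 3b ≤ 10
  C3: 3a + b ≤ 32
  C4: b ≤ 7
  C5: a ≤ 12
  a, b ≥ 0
Optimal: a = 3, b = 0
Binding: C1, b ≥ 0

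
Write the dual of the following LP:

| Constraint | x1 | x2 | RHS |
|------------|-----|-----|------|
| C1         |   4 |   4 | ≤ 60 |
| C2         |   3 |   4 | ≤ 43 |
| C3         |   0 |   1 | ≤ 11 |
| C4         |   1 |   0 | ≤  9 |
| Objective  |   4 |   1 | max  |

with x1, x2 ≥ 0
Minimize: z = 60y1 + 43y2 + 11y3 + 9y4

Subject to:
  C1: -4y1 - 3y2 - y4 ≤ -4
  C2: -4y1 - 4y2 - y3 ≤ -1
  y1, y2, y3, y4 ≥ 0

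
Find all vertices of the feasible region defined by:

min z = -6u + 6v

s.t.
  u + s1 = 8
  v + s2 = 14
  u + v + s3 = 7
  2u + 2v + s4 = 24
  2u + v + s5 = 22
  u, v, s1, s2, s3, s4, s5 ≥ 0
Each vertex is the intersection of two constraint boundaries that also satisfies all remaining constraints:
  u = 0 and v = 0 → (0, 0)
  u + v = 7 and v = 0 → (7, 0)
  u + v = 7 and u = 0 → (0, 7)

Vertices: (0, 0), (7, 0), (0, 7)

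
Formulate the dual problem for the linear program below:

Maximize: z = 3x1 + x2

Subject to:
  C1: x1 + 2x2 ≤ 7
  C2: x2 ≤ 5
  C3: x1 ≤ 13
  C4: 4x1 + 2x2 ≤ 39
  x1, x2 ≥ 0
Minimize: z = 7y1 + 5y2 + 13y3 + 39y4

Subject to:
  C1: -y1 - y3 - 4y4 ≤ -3
  C2: -2y1 - y2 - 2y4 ≤ -1
  y1, y2, y3, y4 ≥ 0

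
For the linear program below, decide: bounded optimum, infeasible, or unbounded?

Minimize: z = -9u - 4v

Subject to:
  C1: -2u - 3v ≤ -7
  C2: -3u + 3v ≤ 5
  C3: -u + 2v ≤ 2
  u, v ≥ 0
Feasible point: (2, 1) satisfies every constraint, so the LP is feasible.
Direction d = (1, 0): for each constraint row a, a·d ≤ 0 —
  (-2)(1) + (-3)(0) = -2 ≤ 0
  (-3)(1) + (3)(0) = -3 ≤ 0
  (-1)(1) + (2)(0) = -1 ≤ 0
and d ≥ 0, so (2, 1) + t·d stays feasible for every t ≥ 0. Along this ray z = -9u - 4v changes by -9 per unit t, so z → −∞.

The LP is unbounded; z can be made arbitrarily small.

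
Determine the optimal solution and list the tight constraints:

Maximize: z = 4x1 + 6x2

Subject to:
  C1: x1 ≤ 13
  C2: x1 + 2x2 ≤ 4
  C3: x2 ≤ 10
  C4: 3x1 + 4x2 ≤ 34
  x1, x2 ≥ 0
Optimal: x1 = 4, x2 = 0
Binding: C2, x2 ≥ 0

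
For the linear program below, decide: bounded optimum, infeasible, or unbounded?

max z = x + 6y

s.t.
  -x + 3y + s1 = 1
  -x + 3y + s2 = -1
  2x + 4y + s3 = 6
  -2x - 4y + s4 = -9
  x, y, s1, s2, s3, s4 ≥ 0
The row 2x + 4y + s3 = 6 with s3 ≥ 0 requires 2x + 4y ≤ 6, while the row -2x - 4y + s4 = -9 with s4 ≥ 0 is equivalent to 2x + 4y ≥ 9. Together they would need 9 ≤ 2x + 4y ≤ 6, which is impossible since 9 > 6. No point satisfies all constraints.

Infeasible — the constraint set is empty.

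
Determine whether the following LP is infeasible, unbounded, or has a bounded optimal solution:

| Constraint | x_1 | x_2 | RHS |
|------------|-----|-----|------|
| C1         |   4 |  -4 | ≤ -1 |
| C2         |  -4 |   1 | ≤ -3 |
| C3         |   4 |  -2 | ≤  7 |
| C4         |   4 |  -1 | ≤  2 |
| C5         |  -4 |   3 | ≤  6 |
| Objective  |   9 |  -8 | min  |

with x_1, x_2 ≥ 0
C4 requires 4x_1 - x_2 ≤ 2, while C2 (-4x_1 + x_2 ≤ -3) is equivalent to 4x_1 - x_2 ≥ 3. Together they would need 3 ≤ 4x_1 - x_2 ≤ 2, which is impossible since 3 > 2. No point satisfies all constraints.

Infeasible: no point satisfies all constraints simultaneously.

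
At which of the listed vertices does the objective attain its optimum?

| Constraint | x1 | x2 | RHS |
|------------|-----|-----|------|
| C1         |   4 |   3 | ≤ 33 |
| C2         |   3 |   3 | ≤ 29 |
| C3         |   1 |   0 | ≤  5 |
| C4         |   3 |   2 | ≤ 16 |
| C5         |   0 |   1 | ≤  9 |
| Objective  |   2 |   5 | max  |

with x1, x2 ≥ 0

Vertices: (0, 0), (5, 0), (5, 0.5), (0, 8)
(0, 8) with z = 40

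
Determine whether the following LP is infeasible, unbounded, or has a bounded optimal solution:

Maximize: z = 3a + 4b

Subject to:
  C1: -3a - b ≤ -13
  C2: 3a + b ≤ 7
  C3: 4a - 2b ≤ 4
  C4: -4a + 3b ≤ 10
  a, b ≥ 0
C2 requires 3a + b ≤ 7, while C1 (-3a - b ≤ -13) is equivalent to 3a + b ≥ 13. Together they would need 13 ≤ 3a + b ≤ 7, which is impossible since 13 > 7. No point satisfies all constraints.

Infeasible — the constraint set is empty.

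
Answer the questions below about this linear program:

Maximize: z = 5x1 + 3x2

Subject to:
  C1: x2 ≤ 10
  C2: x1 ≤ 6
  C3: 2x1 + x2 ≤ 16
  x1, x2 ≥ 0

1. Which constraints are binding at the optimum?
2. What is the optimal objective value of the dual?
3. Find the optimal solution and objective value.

1. C1, C3
2. 45 (by strong duality, equal to the primal optimum)
3. x1 = 3, x2 = 10, z = 45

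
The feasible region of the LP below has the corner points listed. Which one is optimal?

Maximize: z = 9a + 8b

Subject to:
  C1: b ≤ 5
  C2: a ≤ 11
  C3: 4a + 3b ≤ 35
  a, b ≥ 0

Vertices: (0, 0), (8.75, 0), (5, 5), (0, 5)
(5, 5) with z = 85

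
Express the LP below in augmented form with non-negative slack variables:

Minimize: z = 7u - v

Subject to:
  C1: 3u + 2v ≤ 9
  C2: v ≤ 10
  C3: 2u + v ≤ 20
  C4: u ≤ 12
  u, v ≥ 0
min z = 7u - v

s.t.
  3u + 2v + s1 = 9
  v + s2 = 10
  2u + v + s3 = 20
  u + s4 = 12
  u, v, s1, s2, s3, s4 ≥ 0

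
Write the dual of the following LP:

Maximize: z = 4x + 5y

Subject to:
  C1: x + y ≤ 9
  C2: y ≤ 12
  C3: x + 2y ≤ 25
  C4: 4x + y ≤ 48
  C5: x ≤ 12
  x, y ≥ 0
Minimize: z = 9y1 + 12y2 + 25y3 + 48y4 + 12y5

Subject to:
  C1: -y1 - y3 - 4y4 - y5 ≤ -4
  C2: -y1 - y2 - 2y3 - y4 ≤ -5
  y1, y2, y3, y4, y5 ≥ 0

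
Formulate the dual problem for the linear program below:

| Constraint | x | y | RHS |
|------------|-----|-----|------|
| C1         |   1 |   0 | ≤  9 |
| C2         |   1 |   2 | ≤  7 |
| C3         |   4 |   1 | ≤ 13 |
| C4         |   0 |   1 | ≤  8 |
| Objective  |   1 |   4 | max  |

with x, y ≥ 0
Minimize: z = 9y1 + 7y2 + 13y3 + 8y4

Subject to:
  C1: -y1 - y2 - 4y3 ≤ -1
  C2: -2y2 - y3 - y4 ≤ -4
  y1, y2, y3, y4 ≥ 0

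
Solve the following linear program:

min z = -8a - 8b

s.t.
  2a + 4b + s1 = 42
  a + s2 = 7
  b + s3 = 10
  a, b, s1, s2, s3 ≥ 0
a = 7, b = 7, z = -112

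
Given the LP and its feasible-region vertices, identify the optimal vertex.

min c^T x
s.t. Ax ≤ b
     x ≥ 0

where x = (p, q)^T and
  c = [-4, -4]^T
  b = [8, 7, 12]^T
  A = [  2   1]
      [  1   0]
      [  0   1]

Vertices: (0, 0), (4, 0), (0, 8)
Evaluating z = -4p - 4q at each vertex:
  (0, 0): z = 0
  (4, 0): z = -16
  (0, 8): z = -32

The smallest value is z = -32, attained at (0, 8).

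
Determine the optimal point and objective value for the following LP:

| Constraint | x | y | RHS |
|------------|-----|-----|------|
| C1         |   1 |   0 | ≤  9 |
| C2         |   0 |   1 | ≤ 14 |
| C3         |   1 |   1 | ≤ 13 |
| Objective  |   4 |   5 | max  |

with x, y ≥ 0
Each vertex is the intersection of two constraint boundaries that also satisfies all remaining constraints:
  x = 0 and y = 0 → (0, 0)
  x = 9 and y = 0 → (9, 0)
  x = 9 and x + y = 13 → (9, 4)
  x + y = 13 and x = 0 → (0, 13)

Evaluating z = 4x + 5y at each vertex:
  (0, 0): z = 0
  (9, 0): z = 36
  (9, 4): z = 56
  (0, 13): z = 65

The maximum is at (0, 13) with z = 65.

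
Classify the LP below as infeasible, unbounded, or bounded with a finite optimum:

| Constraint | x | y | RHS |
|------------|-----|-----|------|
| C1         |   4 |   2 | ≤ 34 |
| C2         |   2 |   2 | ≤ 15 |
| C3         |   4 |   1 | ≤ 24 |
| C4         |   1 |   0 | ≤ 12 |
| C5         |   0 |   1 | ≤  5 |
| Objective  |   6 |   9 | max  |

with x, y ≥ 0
The point (2.5, 5) satisfies every constraint, so the LP is feasible; the constraints give x ≤ 12 and y ≤ 5, which with x, y ≥ 0 keep the feasible region inside a bounded box. A feasible, bounded LP attains a finite optimum at a vertex.

Evaluating z = 6x + 9y at each vertex:
  (0, 0): z = 0
  (6, 0): z = 36
  (5.5, 2): z = 51
  (2.5, 5): z = 60
  (0, 5): z = 45

The LP has an optimal solution: (2.5, 5) with z = 60.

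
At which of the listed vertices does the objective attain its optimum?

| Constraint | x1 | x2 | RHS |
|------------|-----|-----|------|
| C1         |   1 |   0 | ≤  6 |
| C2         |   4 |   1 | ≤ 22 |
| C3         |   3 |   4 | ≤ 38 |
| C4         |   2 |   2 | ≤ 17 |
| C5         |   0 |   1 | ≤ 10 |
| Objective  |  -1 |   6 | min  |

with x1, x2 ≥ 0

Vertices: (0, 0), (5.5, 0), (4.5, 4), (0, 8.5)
Evaluating z = -x1 + 6x2 at each vertex:
  (0, 0): z = 0
  (5.5, 0): z = -5.5
  (4.5, 4): z = 19.5
  (0, 8.5): z = 51

The smallest value is z = -5.5, attained at (5.5, 0).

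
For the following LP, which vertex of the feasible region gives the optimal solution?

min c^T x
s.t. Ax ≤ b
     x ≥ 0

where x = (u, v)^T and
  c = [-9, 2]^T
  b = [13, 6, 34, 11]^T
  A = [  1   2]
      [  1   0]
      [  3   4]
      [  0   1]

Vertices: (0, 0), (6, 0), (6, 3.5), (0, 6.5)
Evaluating z = -9u + 2v at each vertex:
  (0, 0): z = 0
  (6, 0): z = -54
  (6, 3.5): z = -47
  (0, 6.5): z = 13

The smallest value is z = -54, attained at (6, 0).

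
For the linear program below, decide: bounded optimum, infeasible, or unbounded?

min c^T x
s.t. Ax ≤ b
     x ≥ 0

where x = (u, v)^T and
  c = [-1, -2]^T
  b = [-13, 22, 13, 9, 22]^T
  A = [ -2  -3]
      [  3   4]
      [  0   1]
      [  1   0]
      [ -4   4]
The point (0, 5.5) satisfies every constraint, so the LP is feasible; the constraints give u ≤ 9 and v ≤ 13, which with u, v ≥ 0 keep the feasible region inside a bounded box. A feasible, bounded LP attains a finite optimum at a vertex.

Bounded optimum: z* = -11 at (0, 5.5).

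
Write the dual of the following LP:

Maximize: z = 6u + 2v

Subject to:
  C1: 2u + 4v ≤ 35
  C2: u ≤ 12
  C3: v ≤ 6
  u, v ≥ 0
Minimize: z = 35y1 + 12y2 + 6y3

Subject to:
  C1: -2y1 - y2 ≤ -6
  C2: -4y1 - y3 ≤ -2
  y1, y2, y3 ≥ 0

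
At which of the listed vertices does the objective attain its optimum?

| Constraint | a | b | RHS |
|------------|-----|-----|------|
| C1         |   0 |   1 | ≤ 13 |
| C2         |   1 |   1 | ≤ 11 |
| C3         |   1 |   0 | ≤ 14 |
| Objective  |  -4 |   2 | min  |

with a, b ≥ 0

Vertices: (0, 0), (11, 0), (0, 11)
Evaluating z = -4a + 2b at each vertex:
  (0, 0): z = 0
  (11, 0): z = -44
  (0, 11): z = 22

The smallest value is z = -44, attained at (11, 0).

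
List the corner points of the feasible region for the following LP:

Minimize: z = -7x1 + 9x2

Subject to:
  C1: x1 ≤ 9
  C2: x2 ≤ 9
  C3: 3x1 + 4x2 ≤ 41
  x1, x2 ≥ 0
Each vertex is the intersection of two constraint boundaries that also satisfies all remaining constraints:
  x1 = 0 and x2 = 0 → (0, 0)
  x1 = 9 and x2 = 0 → (9, 0)
  x1 = 9 and 3x1 + 4x2 = 41 → (9, 3.5)
  x2 = 9 and 3x1 + 4x2 = 41 → (1.667, 9)
  x2 = 9 and x1 = 0 → (0, 9)

Vertices: (0, 0), (9, 0), (9, 3.5), (1.667, 9), (0, 9)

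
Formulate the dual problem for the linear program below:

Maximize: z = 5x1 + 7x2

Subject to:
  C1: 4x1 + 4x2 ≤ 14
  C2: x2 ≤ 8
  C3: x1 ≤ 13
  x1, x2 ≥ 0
Minimize: z = 14y1 + 8y2 + 13y3

Subject to:
  C1: -4y1 - y3 ≤ -5
  C2: -4y1 - y2 ≤ -7
  y1, y2, y3 ≥ 0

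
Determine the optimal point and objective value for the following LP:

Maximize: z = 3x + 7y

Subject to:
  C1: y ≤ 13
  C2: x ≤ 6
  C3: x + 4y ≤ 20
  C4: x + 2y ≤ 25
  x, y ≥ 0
x = 6, y = 3.5, z = 42.5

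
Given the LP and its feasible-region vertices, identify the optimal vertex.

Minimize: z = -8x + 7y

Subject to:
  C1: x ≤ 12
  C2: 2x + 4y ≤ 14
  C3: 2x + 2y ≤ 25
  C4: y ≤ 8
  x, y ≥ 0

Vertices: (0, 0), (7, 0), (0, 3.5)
Evaluating z = -8x + 7y at each vertex:
  (0, 0): z = 0
  (7, 0): z = -56
  (0, 3.5): z = 24.5

The smallest value is z = -56, attained at (7, 0).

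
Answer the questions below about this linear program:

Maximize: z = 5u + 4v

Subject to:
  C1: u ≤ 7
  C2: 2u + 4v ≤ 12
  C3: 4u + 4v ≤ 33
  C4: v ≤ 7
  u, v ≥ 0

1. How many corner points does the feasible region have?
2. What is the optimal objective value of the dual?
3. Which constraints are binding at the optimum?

1. 3
2. 30 (by strong duality, equal to the primal optimum)
3. C2, v ≥ 0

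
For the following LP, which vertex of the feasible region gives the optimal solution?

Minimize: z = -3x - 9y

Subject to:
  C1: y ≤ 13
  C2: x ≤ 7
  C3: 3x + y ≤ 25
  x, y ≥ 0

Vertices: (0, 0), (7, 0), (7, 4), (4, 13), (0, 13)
(4, 13) with z = -129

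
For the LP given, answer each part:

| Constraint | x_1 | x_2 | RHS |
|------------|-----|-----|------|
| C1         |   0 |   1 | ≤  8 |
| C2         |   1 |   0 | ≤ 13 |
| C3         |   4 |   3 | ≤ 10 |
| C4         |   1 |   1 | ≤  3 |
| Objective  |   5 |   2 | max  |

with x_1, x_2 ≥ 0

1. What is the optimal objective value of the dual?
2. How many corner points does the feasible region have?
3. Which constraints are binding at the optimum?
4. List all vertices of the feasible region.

1. 12.5 (by strong duality, equal to the primal optimum)
2. 4
3. C3, x_2 ≥ 0
4. (0, 0), (2.5, 0), (1, 2), (0, 3)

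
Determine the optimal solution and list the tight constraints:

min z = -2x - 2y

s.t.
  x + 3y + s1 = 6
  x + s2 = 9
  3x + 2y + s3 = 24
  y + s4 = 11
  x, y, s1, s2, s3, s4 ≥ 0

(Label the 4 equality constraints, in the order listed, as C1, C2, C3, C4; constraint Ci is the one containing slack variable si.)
Optimal: x = 6, y = 0
Binding: C1, y ≥ 0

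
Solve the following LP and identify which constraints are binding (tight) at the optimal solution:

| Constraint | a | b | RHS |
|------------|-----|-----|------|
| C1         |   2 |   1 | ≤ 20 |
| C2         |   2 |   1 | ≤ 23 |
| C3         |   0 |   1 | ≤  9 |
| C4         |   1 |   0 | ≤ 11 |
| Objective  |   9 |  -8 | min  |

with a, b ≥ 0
Optimal: a = 0, b = 9
Binding: C3, a ≥ 0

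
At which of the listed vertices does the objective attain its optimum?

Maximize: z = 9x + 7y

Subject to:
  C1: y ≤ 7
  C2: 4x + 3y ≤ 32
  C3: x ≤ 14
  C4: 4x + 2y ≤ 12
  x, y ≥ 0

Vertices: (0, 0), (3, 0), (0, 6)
Evaluating z = 9x + 7y at each vertex:
  (0, 0): z = 0
  (3, 0): z = 27
  (0, 6): z = 42

The largest value is z = 42, attained at (0, 6).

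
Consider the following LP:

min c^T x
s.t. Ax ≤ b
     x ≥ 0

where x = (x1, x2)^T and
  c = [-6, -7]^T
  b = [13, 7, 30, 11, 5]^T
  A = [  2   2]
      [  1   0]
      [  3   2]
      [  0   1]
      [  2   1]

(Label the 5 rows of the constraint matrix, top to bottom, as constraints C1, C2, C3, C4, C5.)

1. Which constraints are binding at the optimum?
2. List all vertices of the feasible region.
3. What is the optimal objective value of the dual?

1. C5, x1 ≥ 0
2. (0, 0), (2.5, 0), (0, 5)
3. -35 (by strong duality, equal to the primal optimum)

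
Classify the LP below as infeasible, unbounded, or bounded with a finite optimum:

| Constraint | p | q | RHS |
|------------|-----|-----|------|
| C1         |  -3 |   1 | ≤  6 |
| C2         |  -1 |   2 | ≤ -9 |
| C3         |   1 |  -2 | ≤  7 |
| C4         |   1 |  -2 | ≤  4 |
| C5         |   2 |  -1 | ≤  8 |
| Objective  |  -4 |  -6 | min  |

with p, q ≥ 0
C3 requires p - 2q ≤ 7, while C2 (-p + 2q ≤ -9) is equivalent to p - 2q ≥ 9. Together they would need 9 ≤ p - 2q ≤ 7, which is impossible since 9 > 7. No point satisfies all constraints.

Infeasible: no point satisfies all constraints simultaneously.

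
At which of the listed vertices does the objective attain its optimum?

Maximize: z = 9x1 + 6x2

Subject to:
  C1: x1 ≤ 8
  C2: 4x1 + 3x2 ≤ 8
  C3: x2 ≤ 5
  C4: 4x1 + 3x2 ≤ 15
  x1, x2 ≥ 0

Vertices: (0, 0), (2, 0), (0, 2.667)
Evaluating z = 9x1 + 6x2 at each vertex:
  (0, 0): z = 0
  (2, 0): z = 18
  (0, 2.667): z = 16

The largest value is z = 18, attained at (2, 0).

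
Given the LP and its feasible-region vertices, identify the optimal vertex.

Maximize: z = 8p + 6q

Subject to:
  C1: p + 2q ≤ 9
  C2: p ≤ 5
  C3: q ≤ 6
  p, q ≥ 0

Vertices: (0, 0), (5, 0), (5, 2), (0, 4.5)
(5, 2) with z = 52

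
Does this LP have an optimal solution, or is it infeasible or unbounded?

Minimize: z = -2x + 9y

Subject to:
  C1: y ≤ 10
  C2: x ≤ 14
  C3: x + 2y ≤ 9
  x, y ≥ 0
The point (9, 0) satisfies every constraint, so the LP is feasible; the constraints give x ≤ 14 and y ≤ 10, which with x, y ≥ 0 keep the feasible region inside a bounded box. A feasible, bounded LP attains a finite optimum at a vertex.

Evaluating z = -2x + 9y at each vertex:
  (0, 0): z = 0
  (9, 0): z = -18
  (0, 4.5): z = 40.5

Feasible with finite optimum z* = -18 at (9, 0).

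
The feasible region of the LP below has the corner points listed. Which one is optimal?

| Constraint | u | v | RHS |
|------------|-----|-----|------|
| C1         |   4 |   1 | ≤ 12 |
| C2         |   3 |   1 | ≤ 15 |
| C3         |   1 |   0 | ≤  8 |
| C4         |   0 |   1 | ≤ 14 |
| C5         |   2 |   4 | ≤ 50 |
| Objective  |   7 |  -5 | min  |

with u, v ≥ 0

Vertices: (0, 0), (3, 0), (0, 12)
(0, 12) with z = -60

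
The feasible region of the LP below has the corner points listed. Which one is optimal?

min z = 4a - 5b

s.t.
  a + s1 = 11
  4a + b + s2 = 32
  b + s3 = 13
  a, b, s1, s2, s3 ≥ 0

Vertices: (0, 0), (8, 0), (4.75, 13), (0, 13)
Evaluating z = 4a - 5b at each vertex:
  (0, 0): z = 0
  (8, 0): z = 32
  (4.75, 13): z = -46
  (0, 13): z = -65

The smallest value is z = -65, attained at (0, 13).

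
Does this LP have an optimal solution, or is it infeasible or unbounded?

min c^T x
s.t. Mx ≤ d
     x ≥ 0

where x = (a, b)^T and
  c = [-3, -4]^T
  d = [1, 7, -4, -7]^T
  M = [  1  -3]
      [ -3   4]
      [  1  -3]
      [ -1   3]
One constraint requires a - 3b ≤ 1, while the constraint -a + 3b ≤ -7 is equivalent to a - 3b ≥ 7. Together they would need 7 ≤ a - 3b ≤ 1, which is impossible since 7 > 1. No point satisfies all constraints.

Infeasible: no point satisfies all constraints simultaneously.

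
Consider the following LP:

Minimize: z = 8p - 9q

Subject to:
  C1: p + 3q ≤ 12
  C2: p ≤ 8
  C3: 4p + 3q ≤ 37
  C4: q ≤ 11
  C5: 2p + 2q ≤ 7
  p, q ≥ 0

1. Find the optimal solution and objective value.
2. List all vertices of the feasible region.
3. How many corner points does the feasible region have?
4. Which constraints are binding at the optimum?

1. p = 0, q = 3.5, z = -31.5
2. (0, 0), (3.5, 0), (0, 3.5)
3. 3
4. C5, p ≥ 0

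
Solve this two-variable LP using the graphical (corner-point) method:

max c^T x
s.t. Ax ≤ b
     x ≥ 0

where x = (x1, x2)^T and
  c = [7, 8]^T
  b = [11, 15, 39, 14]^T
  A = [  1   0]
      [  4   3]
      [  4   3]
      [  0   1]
x1 = 0, x2 = 5, z = 40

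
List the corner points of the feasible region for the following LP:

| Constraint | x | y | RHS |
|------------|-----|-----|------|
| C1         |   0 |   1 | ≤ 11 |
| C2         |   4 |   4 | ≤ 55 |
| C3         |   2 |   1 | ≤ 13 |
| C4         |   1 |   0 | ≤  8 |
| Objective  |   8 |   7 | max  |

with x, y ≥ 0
Each vertex is the intersection of two constraint boundaries that also satisfies all remaining constraints:
  x = 0 and y = 0 → (0, 0)
  2x + y = 13 and y = 0 → (6.5, 0)
  y = 11 and 2x + y = 13 → (1, 11)
  y = 11 and x = 0 → (0, 11)

Vertices: (0, 0), (6.5, 0), (1, 11), (0, 11)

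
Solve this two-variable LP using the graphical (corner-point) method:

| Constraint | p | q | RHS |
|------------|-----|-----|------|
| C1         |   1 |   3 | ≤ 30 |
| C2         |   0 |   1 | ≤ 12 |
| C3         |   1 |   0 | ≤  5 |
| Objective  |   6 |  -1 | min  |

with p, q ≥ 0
p = 0, q = 10, z = -10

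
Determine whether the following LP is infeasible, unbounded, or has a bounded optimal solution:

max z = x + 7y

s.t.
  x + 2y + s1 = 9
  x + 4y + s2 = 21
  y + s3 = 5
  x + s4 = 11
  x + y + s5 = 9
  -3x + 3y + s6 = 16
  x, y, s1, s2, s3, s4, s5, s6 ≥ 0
The point (0, 4.5) satisfies every constraint, so the LP is feasible; the constraints give x ≤ 11 and y ≤ 5, which with x, y ≥ 0 keep the feasible region inside a bounded box. A feasible, bounded LP attains a finite optimum at a vertex.

Feasible with finite optimum z* = 31.5 at (0, 4.5).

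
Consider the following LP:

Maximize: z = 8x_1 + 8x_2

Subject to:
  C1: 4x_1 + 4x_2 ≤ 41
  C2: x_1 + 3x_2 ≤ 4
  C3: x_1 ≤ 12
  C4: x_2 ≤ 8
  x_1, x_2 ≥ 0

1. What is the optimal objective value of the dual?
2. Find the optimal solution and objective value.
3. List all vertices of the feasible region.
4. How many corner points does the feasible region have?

1. 32 (by strong duality, equal to the primal optimum)
2. x_1 = 4, x_2 = 0, z = 32
3. (0, 0), (4, 0), (0, 1.333)
4. 3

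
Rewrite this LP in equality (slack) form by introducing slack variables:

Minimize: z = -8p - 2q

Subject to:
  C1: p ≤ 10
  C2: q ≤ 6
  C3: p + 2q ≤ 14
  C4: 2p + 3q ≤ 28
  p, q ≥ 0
min z = -8p - 2q

s.t.
  p + s1 = 10
  q + s2 = 6
  p + 2q + s3 = 14
  2p + 3q + s4 = 28
  p, q, s1, s2, s3, s4 ≥ 0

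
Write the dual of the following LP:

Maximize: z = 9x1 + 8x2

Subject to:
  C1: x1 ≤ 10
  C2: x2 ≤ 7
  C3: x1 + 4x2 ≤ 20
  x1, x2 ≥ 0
Minimize: z = 10y1 + 7y2 + 20y3

Subject to:
  C1: -y1 - y3 ≤ -9
  C2: -y2 - 4y3 ≤ -8
  y1, y2, y3 ≥ 0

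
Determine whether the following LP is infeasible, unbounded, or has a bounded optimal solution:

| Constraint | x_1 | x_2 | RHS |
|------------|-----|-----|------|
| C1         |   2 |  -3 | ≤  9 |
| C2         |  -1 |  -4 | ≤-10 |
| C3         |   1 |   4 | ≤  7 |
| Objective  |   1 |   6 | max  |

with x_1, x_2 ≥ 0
C3 requires x_1 + 4x_2 ≤ 7, while C2 (-x_1 - 4x_2 ≤ -10) is equivalent to x_1 + 4x_2 ≥ 10. Together they would need 10 ≤ x_1 + 4x_2 ≤ 7, which is impossible since 10 > 7. No point satisfies all constraints.

The feasible region is empty; the LP is infeasible.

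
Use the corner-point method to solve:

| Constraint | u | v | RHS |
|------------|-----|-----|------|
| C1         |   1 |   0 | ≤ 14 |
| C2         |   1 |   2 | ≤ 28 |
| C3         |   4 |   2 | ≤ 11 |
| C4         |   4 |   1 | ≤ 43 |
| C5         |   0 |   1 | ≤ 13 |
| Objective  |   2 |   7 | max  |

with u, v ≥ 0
u = 0, v = 5.5, z = 38.5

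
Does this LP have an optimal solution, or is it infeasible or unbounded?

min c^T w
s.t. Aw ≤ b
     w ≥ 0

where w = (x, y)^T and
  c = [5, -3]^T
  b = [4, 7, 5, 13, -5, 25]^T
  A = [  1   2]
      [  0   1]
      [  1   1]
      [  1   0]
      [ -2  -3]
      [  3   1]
The point (0, 2) satisfies every constraint, so the LP is feasible; the constraints give x ≤ 13 and y ≤ 7, which with x, y ≥ 0 keep the feasible region inside a bounded box. A feasible, bounded LP attains a finite optimum at a vertex.

Bounded optimum: z* = -6 at (0, 2).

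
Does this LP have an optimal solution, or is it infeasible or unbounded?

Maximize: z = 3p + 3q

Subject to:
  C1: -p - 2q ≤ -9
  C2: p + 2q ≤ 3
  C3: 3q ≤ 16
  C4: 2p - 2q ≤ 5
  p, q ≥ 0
C2 requires p + 2q ≤ 3, while C1 (-p - 2q ≤ -9) is equivalent to p + 2q ≥ 9. Together they would need 9 ≤ p + 2q ≤ 3, which is impossible since 9 > 3. No point satisfies all constraints.

The feasible region is empty; the LP is infeasible.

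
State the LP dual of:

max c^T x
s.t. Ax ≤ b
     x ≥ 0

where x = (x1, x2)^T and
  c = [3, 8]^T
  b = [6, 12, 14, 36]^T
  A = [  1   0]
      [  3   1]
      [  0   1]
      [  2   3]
Minimize: z = 6y1 + 12y2 + 14y3 + 36y4

Subject to:
  C1: -y1 - 3y2 - 2y4 ≤ -3
  C2: -y2 - y3 - 3y4 ≤ -8
  y1, y2, y3, y4 ≥ 0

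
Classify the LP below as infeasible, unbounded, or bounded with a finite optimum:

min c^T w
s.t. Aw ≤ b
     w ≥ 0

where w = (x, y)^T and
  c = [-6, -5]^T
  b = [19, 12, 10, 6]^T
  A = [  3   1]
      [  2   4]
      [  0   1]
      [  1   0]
The point (6, 0) satisfies every constraint, so the LP is feasible; the constraints give x ≤ 6 and y ≤ 10, which with x, y ≥ 0 keep the feasible region inside a bounded box. A feasible, bounded LP attains a finite optimum at a vertex.

The LP has an optimal solution: (6, 0) with z = -36.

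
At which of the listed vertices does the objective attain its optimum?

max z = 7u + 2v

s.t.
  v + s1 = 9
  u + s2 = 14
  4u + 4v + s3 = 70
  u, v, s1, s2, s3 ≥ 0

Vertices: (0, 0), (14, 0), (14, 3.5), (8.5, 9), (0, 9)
Evaluating z = 7u + 2v at each vertex:
  (0, 0): z = 0
  (14, 0): z = 98
  (14, 3.5): z = 105
  (8.5, 9): z = 77.5
  (0, 9): z = 18

The largest value is z = 105, attained at (14, 3.5).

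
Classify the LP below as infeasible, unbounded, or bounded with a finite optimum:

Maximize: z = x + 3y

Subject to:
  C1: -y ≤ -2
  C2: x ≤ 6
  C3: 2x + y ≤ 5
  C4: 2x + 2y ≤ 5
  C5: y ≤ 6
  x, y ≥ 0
The point (0, 2.5) satisfies every constraint, so the LP is feasible; the constraints give x ≤ 6 and y ≤ 6, which with x, y ≥ 0 keep the feasible region inside a bounded box. A feasible, bounded LP attains a finite optimum at a vertex.

Evaluating z = x + 3y at each vertex:
  (0, 2): z = 6
  (0.5, 2): z = 6.5
  (0, 2.5): z = 7.5

Bounded optimum: z* = 7.5 at (0, 2.5).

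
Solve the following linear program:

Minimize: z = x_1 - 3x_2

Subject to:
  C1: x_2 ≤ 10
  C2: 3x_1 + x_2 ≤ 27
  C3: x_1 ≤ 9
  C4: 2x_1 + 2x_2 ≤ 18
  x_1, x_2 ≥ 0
Each vertex is the intersection of two constraint boundaries that also satisfies all remaining constraints:
  x_1 = 0 and x_2 = 0 → (0, 0)
  3x_1 + x_2 = 27 and x_1 = 9 → (9, 0)
  2x_1 + 2x_2 = 18 and x_1 = 0 → (0, 9)

Evaluating z = x_1 - 3x_2 at each vertex:
  (0, 0): z = 0
  (9, 0): z = 9
  (0, 9): z = -27

The minimum is at (0, 9) with z = -27.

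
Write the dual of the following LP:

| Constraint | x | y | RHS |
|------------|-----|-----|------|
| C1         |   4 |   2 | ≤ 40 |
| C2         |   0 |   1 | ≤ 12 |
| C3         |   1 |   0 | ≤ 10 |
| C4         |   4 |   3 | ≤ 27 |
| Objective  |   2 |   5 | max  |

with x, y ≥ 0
Minimize: z = 40y1 + 12y2 + 10y3 + 27y4

Subject to:
  C1: -4y1 - y3 - 4y4 ≤ -2
  C2: -2y1 - y2 - 3y4 ≤ -5
  y1, y2, y3, y4 ≥ 0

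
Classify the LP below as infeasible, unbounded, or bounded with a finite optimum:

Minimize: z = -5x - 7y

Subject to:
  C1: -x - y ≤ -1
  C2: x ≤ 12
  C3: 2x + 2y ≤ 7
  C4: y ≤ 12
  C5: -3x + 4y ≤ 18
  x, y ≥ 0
The point (0, 3.5) satisfies every constraint, so the LP is feasible; the constraints give x ≤ 12 and y ≤ 12, which with x, y ≥ 0 keep the feasible region inside a bounded box. A feasible, bounded LP attains a finite optimum at a vertex.

Evaluating z = -5x - 7y at each vertex:
  (0, 1): z = -7
  (1, 0): z = -5
  (3.5, 0): z = -17.5
  (0, 3.5): z = -24.5

Bounded optimum: z* = -24.5 at (0, 3.5).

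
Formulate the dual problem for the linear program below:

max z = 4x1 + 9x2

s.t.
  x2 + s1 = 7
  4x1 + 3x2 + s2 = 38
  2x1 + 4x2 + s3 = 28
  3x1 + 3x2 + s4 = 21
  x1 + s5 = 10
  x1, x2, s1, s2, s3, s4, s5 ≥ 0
Minimize: z = 7y1 + 38y2 + 28y3 + 21y4 + 10y5

Subject to:
  C1: -4y2 - 2y3 - 3y4 - y5 ≤ -4
  C2: -y1 - 3y2 - 4y3 - 3y4 ≤ -9
  y1, y2, y3, y4, y5 ≥ 0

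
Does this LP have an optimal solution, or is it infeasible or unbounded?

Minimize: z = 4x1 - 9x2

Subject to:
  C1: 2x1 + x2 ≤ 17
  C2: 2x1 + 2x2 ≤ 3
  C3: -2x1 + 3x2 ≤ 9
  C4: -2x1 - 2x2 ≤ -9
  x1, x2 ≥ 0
C2 requires 2x1 + 2x2 ≤ 3, while C4 (-2x1 - 2x2 ≤ -9) is equivalent to 2x1 + 2x2 ≥ 9. Together they would need 9 ≤ 2x1 + 2x2 ≤ 3, which is impossible since 9 > 3. No point satisfies all constraints.

The feasible region is empty; the LP is infeasible.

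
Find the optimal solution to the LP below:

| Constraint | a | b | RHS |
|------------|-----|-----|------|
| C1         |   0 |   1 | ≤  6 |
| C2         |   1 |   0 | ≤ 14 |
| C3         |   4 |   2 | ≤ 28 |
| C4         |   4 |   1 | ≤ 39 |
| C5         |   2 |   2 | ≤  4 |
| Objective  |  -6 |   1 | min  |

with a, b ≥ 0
a = 2, b = 0, z = -12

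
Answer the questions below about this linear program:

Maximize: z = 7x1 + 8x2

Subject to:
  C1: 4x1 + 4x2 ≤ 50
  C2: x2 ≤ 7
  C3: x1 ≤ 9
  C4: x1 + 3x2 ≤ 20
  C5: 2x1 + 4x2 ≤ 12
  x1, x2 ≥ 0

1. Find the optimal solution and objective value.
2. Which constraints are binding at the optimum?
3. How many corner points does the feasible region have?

1. x1 = 6, x2 = 0, z = 42
2. C5, x2 ≥ 0
3. 3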